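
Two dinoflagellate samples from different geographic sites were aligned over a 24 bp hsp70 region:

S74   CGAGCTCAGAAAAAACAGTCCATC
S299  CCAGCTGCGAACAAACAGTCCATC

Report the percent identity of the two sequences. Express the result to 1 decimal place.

Mismatches occur at site 2 (G↔C), site 7 (C↔G), site 8 (A↔C), site 12 (A↔C).
20 of the 24 sites match, so the percent identity is 20/24 × 100 = 83.3%.

83.3%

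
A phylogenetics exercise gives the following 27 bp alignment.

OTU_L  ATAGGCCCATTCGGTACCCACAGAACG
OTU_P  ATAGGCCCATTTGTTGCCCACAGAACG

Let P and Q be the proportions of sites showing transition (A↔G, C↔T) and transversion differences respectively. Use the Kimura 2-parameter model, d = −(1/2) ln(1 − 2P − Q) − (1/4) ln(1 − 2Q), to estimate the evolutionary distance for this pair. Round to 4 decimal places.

0.1216

Differing sites — 12:C/T (Ti); 14:G/T (Tv); 16:A/G (Ti).
Of the 3 differences, 2 transitions and 1 transversion over 27 sites: P = 2/27 = 0.074074, Q = 1/27 = 0.037037.
d = −0.5·ln(0.814815) − 0.25·ln(0.925926) = −0.5·(-0.204794) − 0.25·(-0.076961) = 0.1216.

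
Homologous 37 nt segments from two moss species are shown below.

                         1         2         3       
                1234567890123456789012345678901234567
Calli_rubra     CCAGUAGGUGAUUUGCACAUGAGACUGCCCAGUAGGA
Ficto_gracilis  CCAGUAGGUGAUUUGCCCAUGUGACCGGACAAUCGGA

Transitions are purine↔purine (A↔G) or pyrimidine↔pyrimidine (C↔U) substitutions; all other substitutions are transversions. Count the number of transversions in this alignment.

The sequences differ at positions 17 (A/C, transversion), 22 (A/U, transversion), 26 (U/C, transition), 28 (C/G, transversion), 29 (C/A, transversion), 32 (G/A, transition), 34 (A/C, transversion).
Of the 7 differences, 2 transitions and 5 transversions, so the answer is 5.

5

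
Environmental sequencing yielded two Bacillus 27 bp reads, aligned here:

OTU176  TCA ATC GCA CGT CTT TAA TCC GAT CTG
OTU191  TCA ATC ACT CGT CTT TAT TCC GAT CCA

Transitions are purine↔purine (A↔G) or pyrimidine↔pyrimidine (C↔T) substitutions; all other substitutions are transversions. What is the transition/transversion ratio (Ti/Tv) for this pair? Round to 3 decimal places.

1.500

Differing sites — 7:G/A (Ti); 9:A/T (Tv); 18:A/T (Tv); 26:T/C (Ti); 27:G/A (Ti).
Of the 5 differences, 3 transitions and 2 transversions, so Ti/Tv = 3/2 = 1.500.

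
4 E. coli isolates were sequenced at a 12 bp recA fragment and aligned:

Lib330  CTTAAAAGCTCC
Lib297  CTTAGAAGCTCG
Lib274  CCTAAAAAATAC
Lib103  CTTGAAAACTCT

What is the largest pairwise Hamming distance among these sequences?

Pairwise Hamming distances:
  Lib330 vs Lib297: 2
  Lib330 vs Lib274: 4
  Lib330 vs Lib103: 3
  Lib297 vs Lib274: 6
  Lib297 vs Lib103: 4
  Lib274 vs Lib103: 5
The largest is 6, between Lib297 and Lib274.

6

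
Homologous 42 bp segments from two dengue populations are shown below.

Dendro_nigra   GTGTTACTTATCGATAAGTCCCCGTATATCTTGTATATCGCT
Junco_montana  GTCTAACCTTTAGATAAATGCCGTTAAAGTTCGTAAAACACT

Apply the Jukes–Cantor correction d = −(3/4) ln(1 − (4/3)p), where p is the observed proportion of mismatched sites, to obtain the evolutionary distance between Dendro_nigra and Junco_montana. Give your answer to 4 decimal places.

Mismatches occur at site 3 (G/C), site 5 (T/A), site 8 (T/C), site 10 (A/T), site 12 (C/A), site 18 (G/A), site 20 (C/G), site 23 (C/G), site 24 (G/T), site 27 (T/A), site 29 (T/G), site 30 (C/T), site 32 (T/C), site 36 (T/A), site 38 (T/A), site 40 (G/A).
p = 16/42 = 0.380952.
d = −0.75 · ln(1 − (4/3)·0.380952) = −0.75 · ln(0.492064) = −0.75 · (-0.709146) = 0.5319.

0.5319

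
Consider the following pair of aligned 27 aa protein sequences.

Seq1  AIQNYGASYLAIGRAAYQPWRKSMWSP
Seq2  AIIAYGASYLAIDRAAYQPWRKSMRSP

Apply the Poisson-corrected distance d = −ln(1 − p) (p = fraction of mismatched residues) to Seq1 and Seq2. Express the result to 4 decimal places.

Mismatches occur at site 3 (Q↔I), site 4 (N↔A), site 13 (G↔D), site 25 (W↔R).
p = 4/27 = 0.148148.
d = −ln(1 − 0.148148) = −ln(0.851852) = 0.1603.

0.1603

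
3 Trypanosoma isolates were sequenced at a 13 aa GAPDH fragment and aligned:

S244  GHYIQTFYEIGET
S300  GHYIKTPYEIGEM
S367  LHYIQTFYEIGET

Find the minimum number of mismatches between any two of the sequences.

Pairwise Hamming distances:
  S244 vs S300: 3
  S244 vs S367: 1
  S300 vs S367: 4
The smallest is 1, between S244 and S367.

1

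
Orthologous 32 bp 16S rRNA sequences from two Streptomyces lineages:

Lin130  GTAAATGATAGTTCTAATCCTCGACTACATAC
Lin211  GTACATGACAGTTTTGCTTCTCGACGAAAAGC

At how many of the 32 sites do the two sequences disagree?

10

Differing sites — 4:A/C; 9:T/C; 14:C/T; 16:A/G; 17:A/C; 19:C/T; 26:T/G; 28:C/A; 30:T/A; 31:A/G.
That gives 10 mismatches out of 32 aligned sites, so the Hamming distance is 10.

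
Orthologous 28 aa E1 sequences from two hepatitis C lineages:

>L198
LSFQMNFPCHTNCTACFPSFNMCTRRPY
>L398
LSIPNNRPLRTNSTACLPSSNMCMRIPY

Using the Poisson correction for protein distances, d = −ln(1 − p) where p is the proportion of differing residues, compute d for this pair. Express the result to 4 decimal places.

The sequences differ at positions 3 (F/I), 4 (Q/P), 5 (M/N), 7 (F/R), 9 (C/L), 10 (H/R), 13 (C/S), 17 (F/L), 20 (F/S), 24 (T/M), 26 (R/I).
p = 11/28 = 0.392857.
d = −ln(1 − 0.392857) = −ln(0.607143) = 0.4990.

0.4990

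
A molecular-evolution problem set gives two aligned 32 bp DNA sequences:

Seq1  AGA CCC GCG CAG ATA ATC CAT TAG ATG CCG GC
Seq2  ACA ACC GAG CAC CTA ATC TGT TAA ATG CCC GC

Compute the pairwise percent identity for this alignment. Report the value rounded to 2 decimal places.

71.88%

Mismatches occur at site 2 (G/C), site 4 (C/A), site 8 (C/A), site 12 (G/C), site 13 (A/C), site 19 (C/T), site 20 (A/G), site 24 (G/A), site 30 (G/C).
23 of the 32 sites match, so the percent identity is 23/32 × 100 = 71.88%.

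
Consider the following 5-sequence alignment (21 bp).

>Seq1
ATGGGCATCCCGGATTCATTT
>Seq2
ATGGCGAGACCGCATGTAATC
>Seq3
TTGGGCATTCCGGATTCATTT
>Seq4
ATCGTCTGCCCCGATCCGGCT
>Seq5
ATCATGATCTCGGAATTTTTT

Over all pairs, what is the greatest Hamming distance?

13

Pairwise Hamming distances:
  Seq1 vs Seq2: 9
  Seq1 vs Seq3: 2
  Seq1 vs Seq4: 9
  Seq1 vs Seq5: 8
  Seq2 vs Seq3: 10
  Seq2 vs Seq4: 13
  Seq2 vs Seq5: 12
  Seq3 vs Seq4: 11
  Seq3 vs Seq5: 10
  Seq4 vs Seq5: 12
The largest is 13, between Seq2 and Seq4.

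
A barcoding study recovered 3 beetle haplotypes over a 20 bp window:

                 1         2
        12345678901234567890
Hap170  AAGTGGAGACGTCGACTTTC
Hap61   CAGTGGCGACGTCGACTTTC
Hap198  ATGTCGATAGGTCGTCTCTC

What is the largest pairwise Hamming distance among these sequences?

8

Pairwise Hamming distances:
  Hap170 vs Hap61: 2
  Hap170 vs Hap198: 6
  Hap61 vs Hap198: 8
The largest is 8, between Hap61 and Hap198.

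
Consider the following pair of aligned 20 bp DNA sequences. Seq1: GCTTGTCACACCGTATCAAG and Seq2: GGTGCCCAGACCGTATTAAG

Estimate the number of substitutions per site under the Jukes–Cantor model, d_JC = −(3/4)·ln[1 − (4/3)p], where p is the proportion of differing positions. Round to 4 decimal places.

0.3831

Mismatches occur at site 2 (C→G), site 4 (T→G), site 5 (G→C), site 6 (T→C), site 9 (C→G), site 17 (C→T).
p = 6/20 = 0.300000.
d = −0.75 · ln(1 − (4/3)·0.300000) = −0.75 · ln(0.600000) = −0.75 · (-0.510826) = 0.3831.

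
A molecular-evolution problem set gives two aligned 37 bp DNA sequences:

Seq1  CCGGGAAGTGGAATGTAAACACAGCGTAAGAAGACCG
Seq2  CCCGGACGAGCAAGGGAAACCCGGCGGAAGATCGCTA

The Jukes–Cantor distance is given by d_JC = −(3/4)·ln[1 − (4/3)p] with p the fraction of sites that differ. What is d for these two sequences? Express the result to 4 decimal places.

0.5266

The sequences differ at positions 3 (G/C), 7 (A/C), 9 (T/A), 11 (G/C), 14 (T/G), 16 (T/G), 21 (A/C), 23 (A/G), 27 (T/G), 32 (A/T), 33 (G/C), 34 (A/G), 36 (C/T), 37 (G/A).
p = 14/37 = 0.378378.
d = −0.75 · ln(1 − (4/3)·0.378378) = −0.75 · ln(0.495496) = −0.75 · (-0.702196) = 0.5266.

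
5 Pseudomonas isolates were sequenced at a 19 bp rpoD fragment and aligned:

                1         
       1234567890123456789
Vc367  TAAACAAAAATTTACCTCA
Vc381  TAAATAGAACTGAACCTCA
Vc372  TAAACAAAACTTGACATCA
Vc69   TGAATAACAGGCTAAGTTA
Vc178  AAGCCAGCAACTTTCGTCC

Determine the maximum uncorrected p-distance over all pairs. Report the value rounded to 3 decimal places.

0.684

Pairwise Hamming distances:
  Vc367 vs Vc381: 5
  Vc367 vs Vc372: 3
  Vc367 vs Vc69: 9
  Vc367 vs Vc178: 9
  Vc381 vs Vc372: 5
  Vc381 vs Vc69: 10
  Vc381 vs Vc178: 12
  Vc372 vs Vc69: 10
  Vc372 vs Vc178: 11
  Vc69 vs Vc178: 13
The largest is 13 mismatches, between Vc69 and Vc178; p = 13/19 = 0.684.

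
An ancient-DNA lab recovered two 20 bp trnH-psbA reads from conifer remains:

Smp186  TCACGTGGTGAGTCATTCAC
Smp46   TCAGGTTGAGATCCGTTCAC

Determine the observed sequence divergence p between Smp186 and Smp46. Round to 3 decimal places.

0.300

The sequences differ at positions 4 (C/G), 7 (G/T), 9 (T/A), 12 (G/T), 13 (T/C), 15 (A/G).
There are 6 differences over 20 sites, so p = 6/20 = 0.300.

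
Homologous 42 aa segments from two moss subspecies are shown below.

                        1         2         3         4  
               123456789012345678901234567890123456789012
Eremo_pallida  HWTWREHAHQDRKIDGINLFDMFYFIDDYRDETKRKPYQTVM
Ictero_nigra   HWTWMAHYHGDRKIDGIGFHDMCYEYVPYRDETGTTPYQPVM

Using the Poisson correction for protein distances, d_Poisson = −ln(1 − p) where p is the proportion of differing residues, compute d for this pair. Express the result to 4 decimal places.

Mismatches occur at site 5 (R↔M), site 6 (E↔A), site 8 (A↔Y), site 10 (Q↔G), site 18 (N↔G), site 19 (L↔F), site 20 (F↔H), site 23 (F↔C), site 25 (F↔E), site 26 (I↔Y), site 27 (D↔V), site 28 (D↔P), site 34 (K↔G), site 35 (R↔T), site 36 (K↔T), site 40 (T↔P).
p = 16/42 = 0.380952.
d = −ln(1 − 0.380952) = −ln(0.619048) = 0.4796.

0.4796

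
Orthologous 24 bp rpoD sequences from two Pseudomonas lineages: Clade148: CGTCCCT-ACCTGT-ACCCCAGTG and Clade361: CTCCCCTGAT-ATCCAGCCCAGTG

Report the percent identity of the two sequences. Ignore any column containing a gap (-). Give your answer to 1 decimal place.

Excluding the 3 gap columns leaves 21 comparable sites.
The sequences differ at positions 2 (G/T), 3 (T/C), 10 (C/T), 12 (T/A), 13 (G/T), 14 (T/C), 17 (C/G).
14 of the 21 comparable sites match, so the percent identity is 14/21 × 100 = 66.7%.

66.7%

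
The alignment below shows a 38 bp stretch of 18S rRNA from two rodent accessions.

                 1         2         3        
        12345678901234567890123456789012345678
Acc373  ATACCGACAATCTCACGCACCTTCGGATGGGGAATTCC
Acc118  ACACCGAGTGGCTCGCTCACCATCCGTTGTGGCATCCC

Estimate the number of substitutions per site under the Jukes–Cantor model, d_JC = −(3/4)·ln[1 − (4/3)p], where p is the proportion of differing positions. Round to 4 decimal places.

Differing sites — 2:T/C; 8:C/G; 9:A/T; 10:A/G; 11:T/G; 15:A/G; 17:G/T; 22:T/A; 25:G/C; 27:A/T; 30:G/T; 33:A/C; 36:T/C.
p = 13/38 = 0.342105.
d = −0.75 · ln(1 − (4/3)·0.342105) = −0.75 · ln(0.543860) = −0.75 · (-0.609063) = 0.4568.

0.4568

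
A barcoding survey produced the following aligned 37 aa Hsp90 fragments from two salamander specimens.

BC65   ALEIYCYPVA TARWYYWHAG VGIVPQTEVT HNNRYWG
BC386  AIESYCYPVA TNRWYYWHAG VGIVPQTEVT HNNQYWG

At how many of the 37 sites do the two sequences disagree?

4

Differing sites — 2:L/I; 4:I/S; 12:A/N; 34:R/Q.
That gives 4 mismatches out of 37 aligned sites, so the Hamming distance is 4.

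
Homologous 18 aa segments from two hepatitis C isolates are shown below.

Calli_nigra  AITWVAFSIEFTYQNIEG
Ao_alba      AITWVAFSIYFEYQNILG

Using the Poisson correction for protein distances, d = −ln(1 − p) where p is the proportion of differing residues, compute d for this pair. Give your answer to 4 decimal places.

Differing sites — 10:E/Y; 12:T/E; 17:E/L.
p = 3/18 = 0.166667.
d = −ln(1 − 0.166667) = −ln(0.833333) = 0.1823.

0.1823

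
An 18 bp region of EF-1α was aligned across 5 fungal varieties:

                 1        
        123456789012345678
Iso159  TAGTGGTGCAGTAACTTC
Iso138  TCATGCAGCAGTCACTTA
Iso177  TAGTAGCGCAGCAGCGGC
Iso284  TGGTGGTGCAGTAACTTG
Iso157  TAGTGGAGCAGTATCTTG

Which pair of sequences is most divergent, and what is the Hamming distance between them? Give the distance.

Pairwise Hamming distances:
  Iso159 vs Iso138: 6
  Iso159 vs Iso177: 6
  Iso159 vs Iso284: 2
  Iso159 vs Iso157: 3
  Iso138 vs Iso177: 11
  Iso138 vs Iso284: 6
  Iso138 vs Iso157: 6
  Iso177 vs Iso284: 8
  Iso177 vs Iso157: 7
  Iso284 vs Iso157: 3
The largest is 11, between Iso138 and Iso177.

11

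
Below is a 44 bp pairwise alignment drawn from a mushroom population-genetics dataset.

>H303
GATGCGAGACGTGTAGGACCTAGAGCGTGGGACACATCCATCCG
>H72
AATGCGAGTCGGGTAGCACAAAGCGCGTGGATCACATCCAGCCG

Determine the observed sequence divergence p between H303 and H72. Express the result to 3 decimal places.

0.227

Differing sites — 1:G/A; 9:A/T; 12:T/G; 17:G/C; 20:C/A; 21:T/A; 24:A/C; 31:G/A; 32:A/T; 41:T/G.
There are 10 differences over 44 sites, so p = 10/44 = 0.227.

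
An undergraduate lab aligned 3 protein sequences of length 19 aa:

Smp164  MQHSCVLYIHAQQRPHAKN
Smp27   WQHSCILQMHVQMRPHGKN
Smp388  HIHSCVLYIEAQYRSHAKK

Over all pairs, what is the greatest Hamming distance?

Pairwise Hamming distances:
  Smp164 vs Smp27: 7
  Smp164 vs Smp388: 6
  Smp27 vs Smp388: 11
The largest is 11, between Smp27 and Smp388.

11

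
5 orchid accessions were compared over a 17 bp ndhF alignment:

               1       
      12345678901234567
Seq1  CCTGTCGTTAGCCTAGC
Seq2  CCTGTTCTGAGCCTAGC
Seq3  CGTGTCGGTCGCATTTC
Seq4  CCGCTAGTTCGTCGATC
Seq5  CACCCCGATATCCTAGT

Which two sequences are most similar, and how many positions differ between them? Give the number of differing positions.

Pairwise Hamming distances:
  Seq1 vs Seq2: 3
  Seq1 vs Seq3: 6
  Seq1 vs Seq4: 7
  Seq1 vs Seq5: 7
  Seq2 vs Seq3: 9
  Seq2 vs Seq4: 9
  Seq2 vs Seq5: 10
  Seq3 vs Seq4: 9
  Seq3 vs Seq5: 11
  Seq4 vs Seq5: 11
The smallest is 3, between Seq1 and Seq2.

3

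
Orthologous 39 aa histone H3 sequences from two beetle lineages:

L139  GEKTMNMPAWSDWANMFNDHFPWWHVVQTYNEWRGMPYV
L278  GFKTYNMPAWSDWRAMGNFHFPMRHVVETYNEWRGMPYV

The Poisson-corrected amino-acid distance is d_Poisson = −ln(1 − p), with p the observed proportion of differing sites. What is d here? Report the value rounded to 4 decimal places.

0.2624

Differing sites — 2:E/F; 5:M/Y; 14:A/R; 15:N/A; 17:F/G; 19:D/F; 23:W/M; 24:W/R; 28:Q/E.
p = 9/39 = 0.230769.
d = −ln(1 − 0.230769) = −ln(0.769231) = 0.2624.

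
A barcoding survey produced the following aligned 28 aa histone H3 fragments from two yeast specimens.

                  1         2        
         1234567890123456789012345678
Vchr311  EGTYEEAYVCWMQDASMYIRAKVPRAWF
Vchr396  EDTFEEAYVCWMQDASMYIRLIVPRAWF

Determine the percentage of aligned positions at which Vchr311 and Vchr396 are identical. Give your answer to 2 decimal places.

85.71%

Mismatches occur at site 2 (G↔D), site 4 (Y↔F), site 21 (A↔L), site 22 (K↔I).
24 of the 28 sites match, so the percent identity is 24/28 × 100 = 85.71%.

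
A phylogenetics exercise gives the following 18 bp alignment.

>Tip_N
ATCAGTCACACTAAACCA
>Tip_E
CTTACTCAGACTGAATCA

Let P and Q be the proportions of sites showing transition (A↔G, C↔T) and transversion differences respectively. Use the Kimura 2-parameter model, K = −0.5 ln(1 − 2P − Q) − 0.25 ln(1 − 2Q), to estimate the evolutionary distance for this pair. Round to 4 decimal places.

0.4479

The sequences differ at positions 1 (A/C, transversion), 3 (C/T, transition), 5 (G/C, transversion), 9 (C/G, transversion), 13 (A/G, transition), 16 (C/T, transition).
Of the 6 differences, 3 transitions and 3 transversions over 18 sites: P = 3/18 = 0.166667, Q = 3/18 = 0.166667.
d = −0.5·ln(0.499999) − 0.25·ln(0.666666) = −0.5·(-0.693149) − 0.25·(-0.405466) = 0.4479.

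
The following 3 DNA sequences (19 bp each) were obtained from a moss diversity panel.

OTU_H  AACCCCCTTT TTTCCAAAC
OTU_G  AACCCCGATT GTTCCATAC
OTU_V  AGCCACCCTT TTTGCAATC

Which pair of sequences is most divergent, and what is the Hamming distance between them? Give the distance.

Pairwise Hamming distances:
  OTU_H vs OTU_G: 4
  OTU_H vs OTU_V: 5
  OTU_G vs OTU_V: 8
The largest is 8, between OTU_G and OTU_V.

8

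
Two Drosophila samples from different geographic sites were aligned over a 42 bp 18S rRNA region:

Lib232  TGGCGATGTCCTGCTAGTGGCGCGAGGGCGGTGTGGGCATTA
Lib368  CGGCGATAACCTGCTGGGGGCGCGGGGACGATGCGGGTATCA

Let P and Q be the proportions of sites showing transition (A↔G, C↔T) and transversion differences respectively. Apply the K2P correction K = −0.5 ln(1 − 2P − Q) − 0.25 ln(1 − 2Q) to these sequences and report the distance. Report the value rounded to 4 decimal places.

0.3483

The sequences differ at positions 1 (T/C, transition), 8 (G/A, transition), 9 (T/A, transversion), 16 (A/G, transition), 18 (T/G, transversion), 25 (A/G, transition), 28 (G/A, transition), 31 (G/A, transition), 34 (T/C, transition), 38 (C/T, transition), 41 (T/C, transition).
Of the 11 differences, 9 transitions and 2 transversions over 42 sites: P = 9/42 = 0.214286, Q = 2/42 = 0.047619.
d = −0.5·ln(0.523809) − 0.25·ln(0.904762) = −0.5·(-0.646628) − 0.25·(-0.100083) = 0.3483.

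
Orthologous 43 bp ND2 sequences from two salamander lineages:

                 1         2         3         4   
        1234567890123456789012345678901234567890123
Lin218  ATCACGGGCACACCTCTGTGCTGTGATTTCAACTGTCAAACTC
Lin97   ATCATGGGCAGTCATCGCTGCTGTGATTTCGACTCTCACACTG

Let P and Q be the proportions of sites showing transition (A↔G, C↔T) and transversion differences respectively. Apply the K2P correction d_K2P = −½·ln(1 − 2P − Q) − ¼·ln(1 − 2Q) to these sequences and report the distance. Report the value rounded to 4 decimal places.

0.2799

Mismatches occur at site 5 (C/T, transition), site 11 (C/G, transversion), site 12 (A/T, transversion), site 14 (C/A, transversion), site 17 (T/G, transversion), site 18 (G/C, transversion), site 31 (A/G, transition), site 35 (G/C, transversion), site 39 (A/C, transversion), site 43 (C/G, transversion).
Of the 10 differences, 2 transitions and 8 transversions over 43 sites: P = 2/43 = 0.046512, Q = 8/43 = 0.186047.
d = −0.5·ln(0.720929) − 0.25·ln(0.627906) = −0.5·(-0.327215) − 0.25·(-0.465365) = 0.2799.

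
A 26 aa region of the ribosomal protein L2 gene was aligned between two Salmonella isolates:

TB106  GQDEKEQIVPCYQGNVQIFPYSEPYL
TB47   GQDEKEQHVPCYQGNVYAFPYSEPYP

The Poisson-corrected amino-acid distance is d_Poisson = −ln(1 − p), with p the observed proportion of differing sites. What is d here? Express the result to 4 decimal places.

0.1671

Differing sites — 8:I/H; 17:Q/Y; 18:I/A; 26:L/P.
p = 4/26 = 0.153846.
d = −ln(1 − 0.153846) = −ln(0.846154) = 0.1671.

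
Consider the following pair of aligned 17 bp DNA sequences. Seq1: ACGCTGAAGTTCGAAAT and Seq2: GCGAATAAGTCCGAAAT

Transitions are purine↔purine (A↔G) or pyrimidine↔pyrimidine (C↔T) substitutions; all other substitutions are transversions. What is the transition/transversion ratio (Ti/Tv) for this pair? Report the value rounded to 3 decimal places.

The sequences differ at positions 1 (A/G, transition), 4 (C/A, transversion), 5 (T/A, transversion), 6 (G/T, transversion), 11 (T/C, transition).
Of the 5 differences, 2 transitions and 3 transversions, so Ti/Tv = 2/3 = 0.667.

0.667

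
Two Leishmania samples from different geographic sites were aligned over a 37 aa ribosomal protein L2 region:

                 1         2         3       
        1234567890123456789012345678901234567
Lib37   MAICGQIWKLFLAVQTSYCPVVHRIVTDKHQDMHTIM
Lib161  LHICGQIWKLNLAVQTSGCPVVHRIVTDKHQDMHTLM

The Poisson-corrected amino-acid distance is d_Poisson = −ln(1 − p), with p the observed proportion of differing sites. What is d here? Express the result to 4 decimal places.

Mismatches occur at site 1 (M/L), site 2 (A/H), site 11 (F/N), site 18 (Y/G), site 36 (I/L).
p = 5/37 = 0.135135.
d = −ln(1 − 0.135135) = −ln(0.864865) = 0.1452.

0.1452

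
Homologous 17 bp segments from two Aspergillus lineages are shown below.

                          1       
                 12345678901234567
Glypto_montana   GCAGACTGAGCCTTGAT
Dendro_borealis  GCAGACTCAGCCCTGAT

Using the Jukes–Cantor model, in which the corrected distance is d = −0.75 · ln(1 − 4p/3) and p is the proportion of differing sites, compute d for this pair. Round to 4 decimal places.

0.1280

Differing sites — 8:G/C; 13:T/C.
p = 2/17 = 0.117647.
d = −0.75 · ln(1 − (4/3)·0.117647) = −0.75 · ln(0.843137) = −0.75 · (-0.170626) = 0.1280.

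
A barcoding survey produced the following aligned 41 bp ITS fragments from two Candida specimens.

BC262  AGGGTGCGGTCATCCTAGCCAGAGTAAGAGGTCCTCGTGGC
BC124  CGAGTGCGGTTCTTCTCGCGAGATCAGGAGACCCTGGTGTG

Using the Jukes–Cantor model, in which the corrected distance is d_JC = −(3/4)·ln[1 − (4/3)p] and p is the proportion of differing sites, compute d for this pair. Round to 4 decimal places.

0.5018

The sequences differ at positions 1 (A/C), 3 (G/A), 11 (C/T), 12 (A/C), 14 (C/T), 17 (A/C), 20 (C/G), 24 (G/T), 25 (T/C), 27 (A/G), 31 (G/A), 32 (T/C), 36 (C/G), 40 (G/T), 41 (C/G).
p = 15/41 = 0.365854.
d = −0.75 · ln(1 − (4/3)·0.365854) = −0.75 · ln(0.512195) = −0.75 · (-0.669050) = 0.5018.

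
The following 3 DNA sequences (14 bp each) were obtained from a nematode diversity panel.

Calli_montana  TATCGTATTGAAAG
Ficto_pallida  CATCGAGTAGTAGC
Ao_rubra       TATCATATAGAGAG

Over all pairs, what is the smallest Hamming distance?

3

Pairwise Hamming distances:
  Calli_montana vs Ficto_pallida: 7
  Calli_montana vs Ao_rubra: 3
  Ficto_pallida vs Ao_rubra: 8
The smallest is 3, between Calli_montana and Ao_rubra.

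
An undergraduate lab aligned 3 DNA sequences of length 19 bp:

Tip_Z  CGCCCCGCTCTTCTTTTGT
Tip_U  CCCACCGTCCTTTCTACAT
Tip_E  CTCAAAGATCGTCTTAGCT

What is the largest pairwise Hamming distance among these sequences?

Pairwise Hamming distances:
  Tip_Z vs Tip_U: 9
  Tip_Z vs Tip_E: 9
  Tip_U vs Tip_E: 10
The largest is 10, between Tip_U and Tip_E.

10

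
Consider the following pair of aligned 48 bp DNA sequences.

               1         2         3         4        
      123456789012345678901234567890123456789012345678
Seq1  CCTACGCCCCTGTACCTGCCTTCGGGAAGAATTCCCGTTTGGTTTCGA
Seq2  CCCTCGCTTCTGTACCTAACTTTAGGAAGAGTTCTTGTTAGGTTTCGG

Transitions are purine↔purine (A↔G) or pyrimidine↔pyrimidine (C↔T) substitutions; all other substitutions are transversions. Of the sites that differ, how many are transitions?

Mismatches occur at site 3 (T→C, transition), site 4 (A→T, transversion), site 8 (C→T, transition), site 9 (C→T, transition), site 18 (G→A, transition), site 19 (C→A, transversion), site 23 (C→T, transition), site 24 (G→A, transition), site 31 (A→G, transition), site 35 (C→T, transition), site 36 (C→T, transition), site 40 (T→A, transversion), site 48 (A→G, transition).
Of the 13 differences, 10 transitions and 3 transversions, so the answer is 10.

10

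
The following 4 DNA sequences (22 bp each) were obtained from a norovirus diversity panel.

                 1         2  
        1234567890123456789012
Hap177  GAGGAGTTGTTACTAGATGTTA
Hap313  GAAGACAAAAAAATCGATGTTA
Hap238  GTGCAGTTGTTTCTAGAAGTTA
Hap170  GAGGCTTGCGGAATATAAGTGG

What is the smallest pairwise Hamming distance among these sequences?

4

Pairwise Hamming distances:
  Hap177 vs Hap313: 9
  Hap177 vs Hap238: 4
  Hap177 vs Hap170: 11
  Hap313 vs Hap238: 13
  Hap313 vs Hap170: 13
  Hap238 vs Hap170: 13
The smallest is 4, between Hap177 and Hap238.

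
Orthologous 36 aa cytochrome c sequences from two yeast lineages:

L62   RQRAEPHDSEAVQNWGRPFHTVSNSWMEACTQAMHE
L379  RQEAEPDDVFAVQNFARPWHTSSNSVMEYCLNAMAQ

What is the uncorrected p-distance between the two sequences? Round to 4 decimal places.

Mismatches occur at site 3 (R/E), site 7 (H/D), site 9 (S/V), site 10 (E/F), site 15 (W/F), site 16 (G/A), site 19 (F/W), site 22 (V/S), site 26 (W/V), site 29 (A/Y), site 31 (T/L), site 32 (Q/N), site 35 (H/A), site 36 (E/Q).
There are 14 differences over 36 sites, so p = 14/36 = 0.3889.

0.3889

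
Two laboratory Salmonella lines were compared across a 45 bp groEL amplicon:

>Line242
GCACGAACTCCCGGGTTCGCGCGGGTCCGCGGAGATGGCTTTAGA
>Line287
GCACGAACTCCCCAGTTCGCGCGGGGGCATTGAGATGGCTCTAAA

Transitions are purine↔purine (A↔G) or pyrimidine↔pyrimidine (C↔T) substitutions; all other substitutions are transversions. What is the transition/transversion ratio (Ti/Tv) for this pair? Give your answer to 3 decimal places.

1.250

Differing sites — 13:G/C (Tv); 14:G/A (Ti); 26:T/G (Tv); 27:C/G (Tv); 29:G/A (Ti); 30:C/T (Ti); 31:G/T (Tv); 41:T/C (Ti); 44:G/A (Ti).
Of the 9 differences, 5 transitions and 4 transversions, so Ti/Tv = 5/4 = 1.250.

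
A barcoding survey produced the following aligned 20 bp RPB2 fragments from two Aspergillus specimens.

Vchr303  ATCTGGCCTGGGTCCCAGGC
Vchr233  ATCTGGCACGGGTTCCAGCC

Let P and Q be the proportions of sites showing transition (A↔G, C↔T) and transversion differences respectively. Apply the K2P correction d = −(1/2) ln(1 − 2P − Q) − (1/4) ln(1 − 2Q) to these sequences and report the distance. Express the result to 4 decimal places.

0.2341

Mismatches occur at site 8 (C↔A, transversion), site 9 (T↔C, transition), site 14 (C↔T, transition), site 19 (G↔C, transversion).
Of the 4 differences, 2 transitions and 2 transversions over 20 sites: P = 2/20 = 0.100000, Q = 2/20 = 0.100000.
d = −0.5·ln(0.700000) − 0.25·ln(0.800000) = −0.5·(-0.356675) − 0.25·(-0.223144) = 0.2341.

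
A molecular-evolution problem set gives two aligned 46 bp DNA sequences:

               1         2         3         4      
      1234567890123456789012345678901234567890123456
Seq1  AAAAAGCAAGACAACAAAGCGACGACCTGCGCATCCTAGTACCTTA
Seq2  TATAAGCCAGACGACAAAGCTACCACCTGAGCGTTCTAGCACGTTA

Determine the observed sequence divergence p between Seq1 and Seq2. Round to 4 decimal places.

0.2391

The sequences differ at positions 1 (A/T), 3 (A/T), 8 (A/C), 13 (A/G), 21 (G/T), 24 (G/C), 30 (C/A), 33 (A/G), 35 (C/T), 40 (T/C), 43 (C/G).
There are 11 differences over 46 sites, so p = 11/46 = 0.2391.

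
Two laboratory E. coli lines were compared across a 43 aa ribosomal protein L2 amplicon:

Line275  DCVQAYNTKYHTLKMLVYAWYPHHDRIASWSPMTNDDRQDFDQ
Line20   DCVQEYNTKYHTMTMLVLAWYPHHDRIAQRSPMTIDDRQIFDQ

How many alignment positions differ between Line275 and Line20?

The sequences differ at positions 5 (A/E), 13 (L/M), 14 (K/T), 18 (Y/L), 29 (S/Q), 30 (W/R), 35 (N/I), 40 (D/I).
That gives 8 mismatches out of 43 aligned sites, so the Hamming distance is 8.

8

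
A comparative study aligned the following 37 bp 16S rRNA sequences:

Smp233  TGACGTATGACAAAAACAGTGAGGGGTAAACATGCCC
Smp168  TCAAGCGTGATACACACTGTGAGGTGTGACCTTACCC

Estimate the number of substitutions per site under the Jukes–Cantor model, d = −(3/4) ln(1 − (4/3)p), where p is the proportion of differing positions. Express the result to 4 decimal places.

0.4740

Differing sites — 2:G/C; 4:C/A; 6:T/C; 7:A/G; 11:C/T; 13:A/C; 15:A/C; 18:A/T; 25:G/T; 28:A/G; 30:A/C; 32:A/T; 34:G/A.
p = 13/37 = 0.351351.
d = −0.75 · ln(1 − (4/3)·0.351351) = −0.75 · ln(0.531532) = −0.75 · (-0.631992) = 0.4740.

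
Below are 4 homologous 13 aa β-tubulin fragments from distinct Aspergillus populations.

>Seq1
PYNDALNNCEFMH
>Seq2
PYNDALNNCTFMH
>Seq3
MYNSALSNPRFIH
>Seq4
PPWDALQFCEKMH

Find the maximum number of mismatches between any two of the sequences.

10

Pairwise Hamming distances:
  Seq1 vs Seq2: 1
  Seq1 vs Seq3: 6
  Seq1 vs Seq4: 5
  Seq2 vs Seq3: 6
  Seq2 vs Seq4: 6
  Seq3 vs Seq4: 10
The largest is 10, between Seq3 and Seq4.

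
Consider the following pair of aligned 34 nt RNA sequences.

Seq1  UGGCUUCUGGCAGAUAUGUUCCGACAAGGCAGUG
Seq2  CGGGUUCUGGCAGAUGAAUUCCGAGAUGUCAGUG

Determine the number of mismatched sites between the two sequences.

8

The sequences differ at positions 1 (U/C), 4 (C/G), 16 (A/G), 17 (U/A), 18 (G/A), 25 (C/G), 27 (A/U), 29 (G/U).
That gives 8 mismatches out of 34 aligned sites, so the Hamming distance is 8.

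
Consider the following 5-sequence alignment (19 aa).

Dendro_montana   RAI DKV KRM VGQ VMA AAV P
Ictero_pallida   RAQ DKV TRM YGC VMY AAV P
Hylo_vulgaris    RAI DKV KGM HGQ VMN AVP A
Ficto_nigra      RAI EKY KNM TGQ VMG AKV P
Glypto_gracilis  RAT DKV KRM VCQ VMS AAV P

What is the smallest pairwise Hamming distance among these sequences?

3

Pairwise Hamming distances:
  Dendro_montana vs Ictero_pallida: 5
  Dendro_montana vs Hylo_vulgaris: 6
  Dendro_montana vs Ficto_nigra: 6
  Dendro_montana vs Glypto_gracilis: 3
  Ictero_pallida vs Hylo_vulgaris: 9
  Ictero_pallida vs Ficto_nigra: 9
  Ictero_pallida vs Glypto_gracilis: 6
  Hylo_vulgaris vs Ficto_nigra: 8
  Hylo_vulgaris vs Glypto_gracilis: 8
  Ficto_nigra vs Glypto_gracilis: 8
The smallest is 3, between Dendro_montana and Glypto_gracilis.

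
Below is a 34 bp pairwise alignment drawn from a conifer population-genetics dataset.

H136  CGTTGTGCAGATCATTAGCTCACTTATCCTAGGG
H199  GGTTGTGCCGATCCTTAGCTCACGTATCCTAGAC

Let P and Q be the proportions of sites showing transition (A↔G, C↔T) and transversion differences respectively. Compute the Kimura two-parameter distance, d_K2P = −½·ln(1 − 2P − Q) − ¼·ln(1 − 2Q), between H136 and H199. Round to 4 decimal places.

Differing sites — 1:C/G (Tv); 9:A/C (Tv); 14:A/C (Tv); 24:T/G (Tv); 33:G/A (Ti); 34:G/C (Tv).
Of the 6 differences, 1 transition and 5 transversions over 34 sites: P = 1/34 = 0.029412, Q = 5/34 = 0.147059.
d = −0.5·ln(0.794117) − 0.25·ln(0.705882) = −0.5·(-0.230524) − 0.25·(-0.348307) = 0.2023.

0.2023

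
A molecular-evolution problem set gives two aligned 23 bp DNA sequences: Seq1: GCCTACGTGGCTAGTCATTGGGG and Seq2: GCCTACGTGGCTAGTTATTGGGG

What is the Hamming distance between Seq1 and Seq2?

1

The sequences differ at position 16 (C/T).
That gives 1 mismatch out of 23 aligned sites, so the Hamming distance is 1.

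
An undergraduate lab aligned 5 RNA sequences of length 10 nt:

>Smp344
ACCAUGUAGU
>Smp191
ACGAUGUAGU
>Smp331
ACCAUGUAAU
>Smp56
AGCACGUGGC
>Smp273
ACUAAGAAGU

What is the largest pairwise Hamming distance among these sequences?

Pairwise Hamming distances:
  Smp344 vs Smp191: 1
  Smp344 vs Smp331: 1
  Smp344 vs Smp56: 4
  Smp344 vs Smp273: 3
  Smp191 vs Smp331: 2
  Smp191 vs Smp56: 5
  Smp191 vs Smp273: 3
  Smp331 vs Smp56: 5
  Smp331 vs Smp273: 4
  Smp56 vs Smp273: 6
The largest is 6, between Smp56 and Smp273.

6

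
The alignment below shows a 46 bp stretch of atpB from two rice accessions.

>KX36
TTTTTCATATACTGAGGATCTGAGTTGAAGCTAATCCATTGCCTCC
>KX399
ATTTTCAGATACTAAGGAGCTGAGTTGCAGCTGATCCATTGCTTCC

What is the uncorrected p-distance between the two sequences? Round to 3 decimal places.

Differing sites — 1:T/A; 8:T/G; 14:G/A; 19:T/G; 28:A/C; 33:A/G; 43:C/T.
There are 7 differences over 46 sites, so p = 7/46 = 0.152.

0.152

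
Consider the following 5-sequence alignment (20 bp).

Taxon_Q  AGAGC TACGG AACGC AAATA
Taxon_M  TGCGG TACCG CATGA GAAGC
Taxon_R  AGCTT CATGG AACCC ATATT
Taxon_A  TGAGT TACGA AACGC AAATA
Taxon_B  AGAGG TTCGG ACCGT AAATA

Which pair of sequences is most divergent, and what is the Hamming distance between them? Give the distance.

Pairwise Hamming distances:
  Taxon_Q vs Taxon_M: 10
  Taxon_Q vs Taxon_R: 8
  Taxon_Q vs Taxon_A: 3
  Taxon_Q vs Taxon_B: 4
  Taxon_M vs Taxon_R: 14
  Taxon_M vs Taxon_A: 10
  Taxon_M vs Taxon_B: 11
  Taxon_R vs Taxon_A: 9
  Taxon_R vs Taxon_B: 11
  Taxon_A vs Taxon_B: 6
The largest is 14, between Taxon_M and Taxon_R.

14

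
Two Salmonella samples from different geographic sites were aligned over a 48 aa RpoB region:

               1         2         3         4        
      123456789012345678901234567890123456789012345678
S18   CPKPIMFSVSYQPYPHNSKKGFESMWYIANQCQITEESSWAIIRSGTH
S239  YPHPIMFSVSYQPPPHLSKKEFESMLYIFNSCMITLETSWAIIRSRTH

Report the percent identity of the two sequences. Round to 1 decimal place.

Mismatches occur at site 1 (C↔Y), site 3 (K↔H), site 14 (Y↔P), site 17 (N↔L), site 21 (G↔E), site 26 (W↔L), site 29 (A↔F), site 31 (Q↔S), site 33 (Q↔M), site 36 (E↔L), site 38 (S↔T), site 46 (G↔R).
36 of the 48 sites match, so the percent identity is 36/48 × 100 = 75.0%.

75.0%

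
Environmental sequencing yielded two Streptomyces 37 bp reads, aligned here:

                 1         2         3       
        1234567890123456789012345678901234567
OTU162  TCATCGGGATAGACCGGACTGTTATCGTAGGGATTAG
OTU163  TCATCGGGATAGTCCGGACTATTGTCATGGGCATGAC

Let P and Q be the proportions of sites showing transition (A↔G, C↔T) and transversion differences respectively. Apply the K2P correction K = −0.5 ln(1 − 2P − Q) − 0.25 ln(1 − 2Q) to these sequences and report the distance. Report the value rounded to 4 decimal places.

0.2569

Differing sites — 13:A/T (Tv); 21:G/A (Ti); 24:A/G (Ti); 27:G/A (Ti); 29:A/G (Ti); 32:G/C (Tv); 35:T/G (Tv); 37:G/C (Tv).
Of the 8 differences, 4 transitions and 4 transversions over 37 sites: P = 4/37 = 0.108108, Q = 4/37 = 0.108108.
d = −0.5·ln(0.675676) − 0.25·ln(0.783784) = −0.5·(-0.392042) − 0.25·(-0.243622) = 0.2569.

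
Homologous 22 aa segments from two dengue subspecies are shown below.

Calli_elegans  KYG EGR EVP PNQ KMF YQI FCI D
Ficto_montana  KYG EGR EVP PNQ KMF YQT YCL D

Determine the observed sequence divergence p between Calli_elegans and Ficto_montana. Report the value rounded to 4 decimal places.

Mismatches occur at site 18 (I/T), site 19 (F/Y), site 21 (I/L).
There are 3 differences over 22 sites, so p = 3/22 = 0.1364.

0.1364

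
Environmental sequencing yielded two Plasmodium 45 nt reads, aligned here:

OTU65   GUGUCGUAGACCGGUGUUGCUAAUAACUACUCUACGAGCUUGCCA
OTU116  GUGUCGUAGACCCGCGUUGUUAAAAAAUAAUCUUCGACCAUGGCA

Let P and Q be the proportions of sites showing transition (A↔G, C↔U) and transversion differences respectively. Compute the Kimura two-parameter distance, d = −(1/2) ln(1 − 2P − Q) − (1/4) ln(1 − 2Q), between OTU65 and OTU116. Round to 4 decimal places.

0.2649

Mismatches occur at site 13 (G↔C, transversion), site 15 (U↔C, transition), site 20 (C↔U, transition), site 24 (U↔A, transversion), site 27 (C↔A, transversion), site 30 (C↔A, transversion), site 34 (A↔U, transversion), site 38 (G↔C, transversion), site 40 (U↔A, transversion), site 43 (C↔G, transversion).
Of the 10 differences, 2 transitions and 8 transversions over 45 sites: P = 2/45 = 0.044444, Q = 8/45 = 0.177778.
d = −0.5·ln(0.733334) − 0.25·ln(0.644444) = −0.5·(-0.310154) − 0.25·(-0.439367) = 0.2649.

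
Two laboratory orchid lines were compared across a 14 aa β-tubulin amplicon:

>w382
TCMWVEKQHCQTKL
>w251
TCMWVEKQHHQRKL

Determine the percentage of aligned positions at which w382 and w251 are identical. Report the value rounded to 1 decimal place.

85.7%

The sequences differ at positions 10 (C/H), 12 (T/R).
12 of the 14 sites match, so the percent identity is 12/14 × 100 = 85.7%.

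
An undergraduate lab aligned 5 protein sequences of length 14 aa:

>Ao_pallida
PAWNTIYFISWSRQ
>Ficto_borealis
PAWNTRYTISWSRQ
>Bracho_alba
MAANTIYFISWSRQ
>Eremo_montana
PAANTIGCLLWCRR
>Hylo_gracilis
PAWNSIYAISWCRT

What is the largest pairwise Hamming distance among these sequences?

8

Pairwise Hamming distances:
  Ao_pallida vs Ficto_borealis: 2
  Ao_pallida vs Bracho_alba: 2
  Ao_pallida vs Eremo_montana: 7
  Ao_pallida vs Hylo_gracilis: 4
  Ficto_borealis vs Bracho_alba: 4
  Ficto_borealis vs Eremo_montana: 8
  Ficto_borealis vs Hylo_gracilis: 5
  Bracho_alba vs Eremo_montana: 7
  Bracho_alba vs Hylo_gracilis: 6
  Eremo_montana vs Hylo_gracilis: 7
The largest is 8, between Ficto_borealis and Eremo_montana.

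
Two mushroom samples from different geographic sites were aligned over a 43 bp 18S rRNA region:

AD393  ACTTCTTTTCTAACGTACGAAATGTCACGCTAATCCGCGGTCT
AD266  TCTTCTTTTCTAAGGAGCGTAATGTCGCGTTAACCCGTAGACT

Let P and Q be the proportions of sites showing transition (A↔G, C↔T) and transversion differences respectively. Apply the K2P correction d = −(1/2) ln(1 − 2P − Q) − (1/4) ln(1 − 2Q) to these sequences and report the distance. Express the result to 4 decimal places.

0.3177

Mismatches occur at site 1 (A↔T, transversion), site 14 (C↔G, transversion), site 16 (T↔A, transversion), site 17 (A↔G, transition), site 20 (A↔T, transversion), site 27 (A↔G, transition), site 30 (C↔T, transition), site 34 (T↔C, transition), site 38 (C↔T, transition), site 39 (G↔A, transition), site 41 (T↔A, transversion).
Of the 11 differences, 6 transitions and 5 transversions over 43 sites: P = 6/43 = 0.139535, Q = 5/43 = 0.116279.
d = −0.5·ln(0.604651) − 0.25·ln(0.767442) = −0.5·(-0.503104) − 0.25·(-0.264692) = 0.3177.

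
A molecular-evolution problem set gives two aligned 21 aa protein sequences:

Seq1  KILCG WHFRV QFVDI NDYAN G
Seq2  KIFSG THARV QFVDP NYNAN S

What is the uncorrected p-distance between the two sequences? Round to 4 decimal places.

The sequences differ at positions 3 (L/F), 4 (C/S), 6 (W/T), 8 (F/A), 15 (I/P), 17 (D/Y), 18 (Y/N), 21 (G/S).
There are 8 differences over 21 sites, so p = 8/21 = 0.3810.

0.3810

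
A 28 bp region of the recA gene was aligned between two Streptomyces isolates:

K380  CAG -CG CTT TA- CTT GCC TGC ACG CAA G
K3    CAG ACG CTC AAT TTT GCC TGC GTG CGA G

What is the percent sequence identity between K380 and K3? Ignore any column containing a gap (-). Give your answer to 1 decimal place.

Excluding the 2 gap columns leaves 26 comparable sites.
Mismatches occur at site 9 (T↔C), site 10 (T↔A), site 13 (C↔T), site 22 (A↔G), site 23 (C↔T), site 26 (A↔G).
20 of the 26 comparable sites match, so the percent identity is 20/26 × 100 = 76.9%.

76.9%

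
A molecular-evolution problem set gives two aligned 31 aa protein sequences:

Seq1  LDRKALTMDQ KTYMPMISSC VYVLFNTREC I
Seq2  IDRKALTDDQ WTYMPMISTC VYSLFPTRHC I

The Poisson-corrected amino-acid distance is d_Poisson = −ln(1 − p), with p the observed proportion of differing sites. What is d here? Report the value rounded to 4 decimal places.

0.2559

Differing sites — 1:L/I; 8:M/D; 11:K/W; 19:S/T; 23:V/S; 26:N/P; 29:E/H.
p = 7/31 = 0.225806.
d = −ln(1 − 0.225806) = −ln(0.774194) = 0.2559.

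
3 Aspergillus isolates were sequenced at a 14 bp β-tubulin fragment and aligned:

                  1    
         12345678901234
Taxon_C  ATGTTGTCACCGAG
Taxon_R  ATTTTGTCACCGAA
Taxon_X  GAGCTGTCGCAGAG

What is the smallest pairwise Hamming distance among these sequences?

Pairwise Hamming distances:
  Taxon_C vs Taxon_R: 2
  Taxon_C vs Taxon_X: 5
  Taxon_R vs Taxon_X: 7
The smallest is 2, between Taxon_C and Taxon_R.

2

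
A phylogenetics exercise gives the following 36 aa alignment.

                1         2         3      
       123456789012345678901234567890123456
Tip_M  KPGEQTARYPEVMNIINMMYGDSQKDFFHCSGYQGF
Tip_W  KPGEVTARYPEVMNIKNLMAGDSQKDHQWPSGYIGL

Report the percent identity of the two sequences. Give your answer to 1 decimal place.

The sequences differ at positions 5 (Q/V), 16 (I/K), 18 (M/L), 20 (Y/A), 27 (F/H), 28 (F/Q), 29 (H/W), 30 (C/P), 34 (Q/I), 36 (F/L).
26 of the 36 sites match, so the percent identity is 26/36 × 100 = 72.2%.

72.2%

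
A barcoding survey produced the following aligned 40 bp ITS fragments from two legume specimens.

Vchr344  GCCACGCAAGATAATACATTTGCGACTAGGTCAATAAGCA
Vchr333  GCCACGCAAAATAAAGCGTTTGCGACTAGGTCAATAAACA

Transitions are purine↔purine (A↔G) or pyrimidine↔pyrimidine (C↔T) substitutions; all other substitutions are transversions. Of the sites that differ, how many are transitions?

The sequences differ at positions 10 (G/A, transition), 15 (T/A, transversion), 16 (A/G, transition), 18 (A/G, transition), 38 (G/A, transition).
Of the 5 differences, 4 transitions and 1 transversion, so the answer is 4.

4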